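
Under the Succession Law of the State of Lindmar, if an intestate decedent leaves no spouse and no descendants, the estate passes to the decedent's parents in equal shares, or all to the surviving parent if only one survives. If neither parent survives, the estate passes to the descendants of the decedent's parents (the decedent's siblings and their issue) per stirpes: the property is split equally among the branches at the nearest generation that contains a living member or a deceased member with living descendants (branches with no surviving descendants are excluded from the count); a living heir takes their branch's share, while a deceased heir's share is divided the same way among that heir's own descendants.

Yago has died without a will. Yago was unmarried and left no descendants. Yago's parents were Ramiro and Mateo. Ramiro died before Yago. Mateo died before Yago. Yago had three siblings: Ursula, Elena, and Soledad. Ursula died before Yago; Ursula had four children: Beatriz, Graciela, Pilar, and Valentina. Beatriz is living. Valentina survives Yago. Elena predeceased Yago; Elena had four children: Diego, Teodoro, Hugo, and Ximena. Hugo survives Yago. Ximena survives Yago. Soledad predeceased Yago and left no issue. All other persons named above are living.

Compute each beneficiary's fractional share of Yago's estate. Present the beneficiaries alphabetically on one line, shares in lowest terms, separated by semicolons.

Beatriz 1/8; Diego 1/8; Graciela 1/8; Hugo 1/8; Pilar 1/8; Teodoro 1/8; Valentina 1/8; Ximena 1/8

Neither parent survives and there are no descendants, so the estate passes to Yago's siblings and their issue per stirpes.
Soledad left no surviving issue, so that branch lapses and is disregarded.
The estate is divided into 2 equal shares of 1/2 among Ursula, Elena.
Ursula predeceased; the 1/2 allotted to Ursula's branch passes to Ursula's issue by representation.
The 1/2 is divided into 4 equal shares of 1/8 among Beatriz, Graciela, Pilar, Valentina.
Beatriz is living and takes 1/8.
Graciela is living and takes 1/8.
Pilar is living and takes 1/8.
Valentina is living and takes 1/8.
Elena predeceased; the 1/2 allotted to Elena's branch passes to Elena's issue by representation.
The 1/2 is divided into 4 equal shares of 1/8 among Diego, Teodoro, Hugo, Ximena.
Diego is living and takes 1/8.
Teodoro is living and takes 1/8.
Hugo is living and takes 1/8.
Ximena is living and takes 1/8.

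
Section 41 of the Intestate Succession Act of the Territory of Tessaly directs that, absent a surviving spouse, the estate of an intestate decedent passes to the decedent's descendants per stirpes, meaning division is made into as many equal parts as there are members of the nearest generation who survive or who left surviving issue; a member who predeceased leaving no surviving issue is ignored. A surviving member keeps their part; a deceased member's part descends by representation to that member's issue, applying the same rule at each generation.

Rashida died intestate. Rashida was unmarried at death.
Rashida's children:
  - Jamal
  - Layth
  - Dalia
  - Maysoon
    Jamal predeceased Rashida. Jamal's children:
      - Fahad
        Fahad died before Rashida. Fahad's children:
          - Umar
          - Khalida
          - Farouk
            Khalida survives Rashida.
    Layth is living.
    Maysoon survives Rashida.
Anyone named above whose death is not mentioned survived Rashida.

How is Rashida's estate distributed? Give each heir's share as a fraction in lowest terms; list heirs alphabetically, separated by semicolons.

Dalia 1/4; Farouk 1/12; Khalida 1/12; Layth 1/4; Maysoon 1/4; Umar 1/12

There is no surviving spouse, so the entire estate passes to Rashida's descendants per stirpes.
The estate is divided into 4 equal shares of 1/4 among Jamal, Layth, Dalia, Maysoon.
Jamal predeceased; the 1/4 allotted to Jamal's branch passes to Jamal's issue by representation.
Fahad's line is the sole branch at this level, so the full 1/4 passes to Fahad's issue by representation.
The 1/4 is divided into 3 equal shares of 1/12 among Umar, Khalida, Farouk.
Umar is living and takes 1/12.
Khalida is living and takes 1/12.
Farouk is living and takes 1/12.
Layth is living and takes 1/4.
Dalia is living and takes 1/4.
Maysoon is living and takes 1/4.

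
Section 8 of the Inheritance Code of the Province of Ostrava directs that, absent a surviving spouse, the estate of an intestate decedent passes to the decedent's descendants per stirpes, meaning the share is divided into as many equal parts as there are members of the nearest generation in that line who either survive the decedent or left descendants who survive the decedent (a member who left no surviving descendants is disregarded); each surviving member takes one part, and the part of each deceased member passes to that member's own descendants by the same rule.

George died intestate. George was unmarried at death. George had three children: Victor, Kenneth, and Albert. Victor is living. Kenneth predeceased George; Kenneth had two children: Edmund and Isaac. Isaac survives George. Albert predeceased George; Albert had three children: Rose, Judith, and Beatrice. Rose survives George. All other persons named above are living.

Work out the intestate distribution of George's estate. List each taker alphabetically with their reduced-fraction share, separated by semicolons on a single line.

There is no surviving spouse, so the entire estate passes to George's descendants per stirpes.
The estate is divided into 3 equal shares of 1/3 among Victor, Kenneth, Albert.
Victor is living and takes 1/3.
Kenneth predeceased; the 1/3 allotted to Kenneth's branch passes to Kenneth's issue by representation.
The 1/3 is divided into 2 equal shares of 1/6 among Edmund, Isaac.
Edmund is living and takes 1/6.
Isaac is living and takes 1/6.
Albert predeceased; the 1/3 allotted to Albert's branch passes to Albert's issue by representation.
The 1/3 is divided into 3 equal shares of 1/9 among Rose, Judith, Beatrice.
Rose is living and takes 1/9.
Judith is living and takes 1/9.
Beatrice is living and takes 1/9.

Beatrice 1/9; Edmund 1/6; Isaac 1/6; Judith 1/9; Rose 1/9; Victor 1/3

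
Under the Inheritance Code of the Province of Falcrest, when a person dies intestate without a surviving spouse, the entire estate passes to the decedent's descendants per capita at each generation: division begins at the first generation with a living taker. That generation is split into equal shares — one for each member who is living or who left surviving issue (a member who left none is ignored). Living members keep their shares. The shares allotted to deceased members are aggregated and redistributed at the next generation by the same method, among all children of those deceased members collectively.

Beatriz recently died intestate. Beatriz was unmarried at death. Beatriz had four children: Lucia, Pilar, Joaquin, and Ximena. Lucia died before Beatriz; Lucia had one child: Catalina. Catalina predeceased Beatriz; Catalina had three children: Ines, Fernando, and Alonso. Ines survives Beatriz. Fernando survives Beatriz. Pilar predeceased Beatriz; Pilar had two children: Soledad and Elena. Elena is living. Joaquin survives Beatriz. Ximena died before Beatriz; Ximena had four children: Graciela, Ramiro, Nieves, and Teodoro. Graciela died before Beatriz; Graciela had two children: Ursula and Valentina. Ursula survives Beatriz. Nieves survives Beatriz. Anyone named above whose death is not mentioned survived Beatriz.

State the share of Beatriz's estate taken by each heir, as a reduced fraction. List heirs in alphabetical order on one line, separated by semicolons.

Alonso 3/70; Elena 3/28; Fernando 3/70; Ines 3/70; Joaquin 1/4; Nieves 3/28; Ramiro 3/28; Soledad 3/28; Teodoro 3/28; Ursula 3/70; Valentina 3/70

There is no surviving spouse, so the entire estate passes to Beatriz's descendants per capita at each generation.
At generation 1 (Lucia, Pilar, Joaquin, Ximena) there are 4 shares of (1)/4 = 1/4 each.
Living: Joaquin — each takes 1/4.
Deceased: Lucia, Pilar, and Ximena. Their combined 3/4 is pooled and carried to generation 2.
At generation 2 (Catalina, Soledad, Elena, Graciela, Ramiro, Nieves, Teodoro) there are 7 shares of (3/4)/7 = 3/28 each.
Living: Soledad, Elena, Ramiro, Nieves, and Teodoro — each takes 3/28.
Deceased: Catalina and Graciela. Their combined 3/14 is pooled and carried to generation 3.
At generation 3 (Ines, Fernando, Alonso, Ursula, Valentina) there are 5 shares of (3/14)/5 = 3/70 each.
Living: Ines, Fernando, Alonso, Ursula, and Valentina — each takes 3/70.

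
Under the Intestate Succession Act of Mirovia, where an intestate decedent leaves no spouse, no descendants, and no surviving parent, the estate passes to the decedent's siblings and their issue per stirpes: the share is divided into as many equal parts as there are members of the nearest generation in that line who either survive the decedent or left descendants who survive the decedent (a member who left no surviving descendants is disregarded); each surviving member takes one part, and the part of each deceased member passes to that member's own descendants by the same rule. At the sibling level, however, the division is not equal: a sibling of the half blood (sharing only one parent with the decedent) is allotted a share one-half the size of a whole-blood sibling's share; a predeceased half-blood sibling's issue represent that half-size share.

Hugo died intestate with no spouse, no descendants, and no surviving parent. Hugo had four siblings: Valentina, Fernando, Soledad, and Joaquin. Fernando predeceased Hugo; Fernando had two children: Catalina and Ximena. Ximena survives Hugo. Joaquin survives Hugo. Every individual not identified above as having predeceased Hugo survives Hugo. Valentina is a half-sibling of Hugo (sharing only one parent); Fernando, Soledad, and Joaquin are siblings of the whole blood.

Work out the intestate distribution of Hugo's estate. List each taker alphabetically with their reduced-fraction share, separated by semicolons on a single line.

Catalina 1/7; Joaquin 2/7; Soledad 2/7; Valentina 1/7; Ximena 1/7

No spouse, descendants, or parent survives, so the estate passes to Hugo's siblings per stirpes.
Half-blood siblings count for one-half the weight of whole-blood siblings at the initial division.
Dividing 1 in proportion to weights (total weight 7/2): Valentina (weight 1/2) → 1/7; Fernando (weight 1) → 2/7; Soledad (weight 1) → 2/7; Joaquin (weight 1) → 2/7.
Valentina is living and takes 1/7.
Fernando predeceased; the 2/7 allotted to Fernando's branch passes to Fernando's issue by representation.
The 2/7 is divided into 2 equal shares of 1/7 among Catalina, Ximena.
Catalina is living and takes 1/7.
Ximena is living and takes 1/7.
Soledad is living and takes 2/7.
Joaquin is living and takes 2/7.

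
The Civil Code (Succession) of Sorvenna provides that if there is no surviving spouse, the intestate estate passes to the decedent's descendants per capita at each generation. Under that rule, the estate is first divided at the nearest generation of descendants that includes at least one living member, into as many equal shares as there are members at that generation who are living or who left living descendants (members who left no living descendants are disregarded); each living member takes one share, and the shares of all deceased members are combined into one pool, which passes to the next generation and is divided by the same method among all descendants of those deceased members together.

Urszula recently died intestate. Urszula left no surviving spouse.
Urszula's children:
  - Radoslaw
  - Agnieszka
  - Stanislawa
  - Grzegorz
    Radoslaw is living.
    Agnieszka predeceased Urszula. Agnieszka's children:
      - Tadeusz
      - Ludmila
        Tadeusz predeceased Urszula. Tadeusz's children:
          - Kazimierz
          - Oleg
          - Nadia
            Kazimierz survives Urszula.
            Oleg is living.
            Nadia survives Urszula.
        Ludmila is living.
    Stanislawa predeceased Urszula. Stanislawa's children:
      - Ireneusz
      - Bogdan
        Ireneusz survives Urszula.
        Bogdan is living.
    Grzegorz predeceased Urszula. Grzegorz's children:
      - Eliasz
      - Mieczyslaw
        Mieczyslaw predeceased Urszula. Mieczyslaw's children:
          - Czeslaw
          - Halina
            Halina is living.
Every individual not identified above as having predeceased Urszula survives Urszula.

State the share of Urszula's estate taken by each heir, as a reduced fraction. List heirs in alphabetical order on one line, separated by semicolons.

There is no surviving spouse, so the entire estate passes to Urszula's descendants per capita at each generation.
At generation 1 (Radoslaw, Agnieszka, Stanislawa, Grzegorz) there are 4 shares of (1)/4 = 1/4 each.
Living: Radoslaw — each takes 1/4.
Deceased: Agnieszka, Stanislawa, and Grzegorz. Their combined 3/4 is pooled and carried to generation 2.
At generation 2 (Tadeusz, Ludmila, Ireneusz, Bogdan, Eliasz, Mieczyslaw) there are 6 shares of (3/4)/6 = 1/8 each.
Living: Ludmila, Ireneusz, Bogdan, and Eliasz — each takes 1/8.
Deceased: Tadeusz and Mieczyslaw. Their combined 1/4 is pooled and carried to generation 3.
At generation 3 (Kazimierz, Oleg, Nadia, Czeslaw, Halina) there are 5 shares of (1/4)/5 = 1/20 each.
Living: Kazimierz, Oleg, Nadia, Czeslaw, and Halina — each takes 1/20.

Bogdan 1/8; Czeslaw 1/20; Eliasz 1/8; Halina 1/20; Ireneusz 1/8; Kazimierz 1/20; Ludmila 1/8; Nadia 1/20; Oleg 1/20; Radoslaw 1/4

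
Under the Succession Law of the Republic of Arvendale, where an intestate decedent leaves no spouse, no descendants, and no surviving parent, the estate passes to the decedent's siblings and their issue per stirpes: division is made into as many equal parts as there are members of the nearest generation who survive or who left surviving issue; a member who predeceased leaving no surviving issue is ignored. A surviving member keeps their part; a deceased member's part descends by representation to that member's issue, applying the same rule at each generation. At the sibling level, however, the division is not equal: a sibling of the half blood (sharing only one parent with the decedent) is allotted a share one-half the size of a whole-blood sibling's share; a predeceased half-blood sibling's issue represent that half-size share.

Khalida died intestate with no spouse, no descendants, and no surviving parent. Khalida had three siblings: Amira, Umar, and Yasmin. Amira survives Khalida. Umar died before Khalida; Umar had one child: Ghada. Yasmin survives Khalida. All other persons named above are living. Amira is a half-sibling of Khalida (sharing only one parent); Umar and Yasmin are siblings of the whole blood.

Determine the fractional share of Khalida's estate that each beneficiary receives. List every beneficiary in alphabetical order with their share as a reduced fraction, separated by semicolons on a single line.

No spouse, descendants, or parent survives, so the estate passes to Khalida's siblings per stirpes.
Half-blood siblings count for one-half the weight of whole-blood siblings at the initial division.
Dividing 1 in proportion to weights (total weight 5/2): Amira (weight 1/2) → 1/5; Umar (weight 1) → 2/5; Yasmin (weight 1) → 2/5.
Amira is living and takes 1/5.
Umar predeceased; the 2/5 allotted to Umar's branch passes to Umar's issue by representation.
Ghada is the sole taker at this level and receives the full 2/5.
Yasmin is living and takes 2/5.

Amira 1/5; Ghada 2/5; Yasmin 2/5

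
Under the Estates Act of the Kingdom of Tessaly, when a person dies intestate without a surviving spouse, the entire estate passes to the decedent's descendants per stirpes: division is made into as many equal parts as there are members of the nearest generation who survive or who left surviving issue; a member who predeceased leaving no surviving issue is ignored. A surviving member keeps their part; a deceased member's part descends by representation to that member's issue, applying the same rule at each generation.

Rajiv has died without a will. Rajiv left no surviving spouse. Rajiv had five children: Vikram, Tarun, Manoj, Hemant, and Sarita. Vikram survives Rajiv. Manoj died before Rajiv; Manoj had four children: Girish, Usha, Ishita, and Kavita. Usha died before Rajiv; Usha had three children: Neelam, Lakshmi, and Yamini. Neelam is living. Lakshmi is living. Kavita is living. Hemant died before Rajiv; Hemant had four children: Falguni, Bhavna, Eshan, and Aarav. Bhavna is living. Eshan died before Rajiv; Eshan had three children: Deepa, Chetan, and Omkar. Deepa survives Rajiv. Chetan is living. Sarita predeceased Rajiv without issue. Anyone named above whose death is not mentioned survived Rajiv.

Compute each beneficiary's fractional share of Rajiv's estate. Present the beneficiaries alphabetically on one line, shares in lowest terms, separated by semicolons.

There is no surviving spouse, so the entire estate passes to Rajiv's descendants per stirpes.
Sarita left no surviving issue, so that branch lapses and is disregarded.
The estate is divided into 4 equal shares of 1/4 among Vikram, Tarun, Manoj, Hemant.
Vikram is living and takes 1/4.
Tarun is living and takes 1/4.
Manoj predeceased; the 1/4 allotted to Manoj's branch passes to Manoj's issue by representation.
The 1/4 is divided into 4 equal shares of 1/16 among Girish, Usha, Ishita, Kavita.
Girish is living and takes 1/16.
Usha predeceased; the 1/16 allotted to Usha's branch passes to Usha's issue by representation.
The 1/16 is divided into 3 equal shares of 1/48 among Neelam, Lakshmi, Yamini.
Neelam is living and takes 1/48.
Lakshmi is living and takes 1/48.
Yamini is living and takes 1/48.
Ishita is living and takes 1/16.
Kavita is living and takes 1/16.
Hemant predeceased; the 1/4 allotted to Hemant's branch passes to Hemant's issue by representation.
The 1/4 is divided into 4 equal shares of 1/16 among Falguni, Bhavna, Eshan, Aarav.
Falguni is living and takes 1/16.
Bhavna is living and takes 1/16.
Eshan predeceased; the 1/16 allotted to Eshan's branch passes to Eshan's issue by representation.
The 1/16 is divided into 3 equal shares of 1/48 among Deepa, Chetan, Omkar.
Deepa is living and takes 1/48.
Chetan is living and takes 1/48.
Omkar is living and takes 1/48.
Aarav is living and takes 1/16.

Aarav 1/16; Bhavna 1/16; Chetan 1/48; Deepa 1/48; Falguni 1/16; Girish 1/16; Ishita 1/16; Kavita 1/16; Lakshmi 1/48; Neelam 1/48; Omkar 1/48; Tarun 1/4; Vikram 1/4; Yamini 1/48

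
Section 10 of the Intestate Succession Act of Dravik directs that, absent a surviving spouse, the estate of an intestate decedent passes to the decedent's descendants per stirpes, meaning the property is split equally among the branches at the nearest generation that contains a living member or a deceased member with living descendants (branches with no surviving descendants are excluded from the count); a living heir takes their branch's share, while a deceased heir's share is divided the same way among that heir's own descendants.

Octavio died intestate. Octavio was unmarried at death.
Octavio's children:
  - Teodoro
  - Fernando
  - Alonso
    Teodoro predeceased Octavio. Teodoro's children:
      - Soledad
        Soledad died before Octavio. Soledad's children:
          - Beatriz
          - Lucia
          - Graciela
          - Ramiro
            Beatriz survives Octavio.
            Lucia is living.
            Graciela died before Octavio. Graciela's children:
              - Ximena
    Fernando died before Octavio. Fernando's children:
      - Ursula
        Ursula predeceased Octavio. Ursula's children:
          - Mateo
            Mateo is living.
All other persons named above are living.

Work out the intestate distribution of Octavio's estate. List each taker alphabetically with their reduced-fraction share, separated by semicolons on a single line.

Alonso 1/3; Beatriz 1/12; Lucia 1/12; Mateo 1/3; Ramiro 1/12; Ximena 1/12

There is no surviving spouse, so the entire estate passes to Octavio's descendants per stirpes.
The estate is divided into 3 equal shares of 1/3 among Teodoro, Fernando, Alonso.
Teodoro predeceased; the 1/3 allotted to Teodoro's branch passes to Teodoro's issue by representation.
Soledad's line is the sole branch at this level, so the full 1/3 passes to Soledad's issue by representation.
The 1/3 is divided into 4 equal shares of 1/12 among Beatriz, Lucia, Graciela, Ramiro.
Beatriz is living and takes 1/12.
Lucia is living and takes 1/12.
Graciela predeceased; the 1/12 allotted to Graciela's branch passes to Graciela's issue by representation.
Ximena is the sole taker at this level and receives the full 1/12.
Ramiro is living and takes 1/12.
Fernando predeceased; the 1/3 allotted to Fernando's branch passes to Fernando's issue by representation.
Ursula's line is the sole branch at this level, so the full 1/3 passes to Ursula's issue by representation.
Mateo is the sole taker at this level and receives the full 1/3.
Alonso is living and takes 1/3.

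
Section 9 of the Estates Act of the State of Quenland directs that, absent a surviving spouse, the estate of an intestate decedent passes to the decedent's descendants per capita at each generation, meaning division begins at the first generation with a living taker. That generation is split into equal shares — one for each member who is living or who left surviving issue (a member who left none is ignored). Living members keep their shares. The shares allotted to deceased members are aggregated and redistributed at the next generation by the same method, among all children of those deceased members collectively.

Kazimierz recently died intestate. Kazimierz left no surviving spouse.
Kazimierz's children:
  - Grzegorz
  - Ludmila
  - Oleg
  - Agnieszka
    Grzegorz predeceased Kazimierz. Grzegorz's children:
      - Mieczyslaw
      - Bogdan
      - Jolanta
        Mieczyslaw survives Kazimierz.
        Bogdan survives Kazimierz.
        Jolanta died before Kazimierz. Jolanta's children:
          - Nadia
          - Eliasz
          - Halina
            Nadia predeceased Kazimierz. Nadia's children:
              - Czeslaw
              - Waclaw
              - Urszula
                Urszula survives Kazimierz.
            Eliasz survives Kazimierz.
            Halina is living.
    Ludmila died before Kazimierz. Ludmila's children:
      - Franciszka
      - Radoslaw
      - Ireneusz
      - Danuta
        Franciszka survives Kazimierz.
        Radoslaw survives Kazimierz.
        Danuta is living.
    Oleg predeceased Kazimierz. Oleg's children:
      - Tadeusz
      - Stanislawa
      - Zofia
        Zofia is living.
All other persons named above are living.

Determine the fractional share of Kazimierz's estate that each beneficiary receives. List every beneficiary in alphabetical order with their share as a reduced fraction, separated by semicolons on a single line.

Agnieszka 1/4; Bogdan 3/40; Czeslaw 1/120; Danuta 3/40; Eliasz 1/40; Franciszka 3/40; Halina 1/40; Ireneusz 3/40; Mieczyslaw 3/40; Radoslaw 3/40; Stanislawa 3/40; Tadeusz 3/40; Urszula 1/120; Waclaw 1/120; Zofia 3/40

There is no surviving spouse, so the entire estate passes to Kazimierz's descendants per capita at each generation.
At generation 1 (Grzegorz, Ludmila, Oleg, Agnieszka) there are 4 shares of (1)/4 = 1/4 each.
Living: Agnieszka — each takes 1/4.
Deceased: Grzegorz, Ludmila, and Oleg. Their combined 3/4 is pooled and carried to generation 2.
At generation 2 (Mieczyslaw, Bogdan, Jolanta, Franciszka, Radoslaw, Ireneusz, Danuta, Tadeusz, Stanislawa, Zofia) there are 10 shares of (3/4)/10 = 3/40 each.
Living: Mieczyslaw, Bogdan, Franciszka, Radoslaw, Ireneusz, Danuta, Tadeusz, Stanislawa, and Zofia — each takes 3/40.
Deceased: Jolanta. That 3/40 share is carried to generation 3.
At generation 3 (Nadia, Eliasz, Halina) there are 3 shares of (3/40)/3 = 1/40 each.
Living: Eliasz and Halina — each takes 1/40.
Deceased: Nadia. That 1/40 share is carried to generation 4.
At generation 4 (Czeslaw, Waclaw, Urszula) there are 3 shares of (1/40)/3 = 1/120 each.
Living: Czeslaw, Waclaw, and Urszula — each takes 1/120.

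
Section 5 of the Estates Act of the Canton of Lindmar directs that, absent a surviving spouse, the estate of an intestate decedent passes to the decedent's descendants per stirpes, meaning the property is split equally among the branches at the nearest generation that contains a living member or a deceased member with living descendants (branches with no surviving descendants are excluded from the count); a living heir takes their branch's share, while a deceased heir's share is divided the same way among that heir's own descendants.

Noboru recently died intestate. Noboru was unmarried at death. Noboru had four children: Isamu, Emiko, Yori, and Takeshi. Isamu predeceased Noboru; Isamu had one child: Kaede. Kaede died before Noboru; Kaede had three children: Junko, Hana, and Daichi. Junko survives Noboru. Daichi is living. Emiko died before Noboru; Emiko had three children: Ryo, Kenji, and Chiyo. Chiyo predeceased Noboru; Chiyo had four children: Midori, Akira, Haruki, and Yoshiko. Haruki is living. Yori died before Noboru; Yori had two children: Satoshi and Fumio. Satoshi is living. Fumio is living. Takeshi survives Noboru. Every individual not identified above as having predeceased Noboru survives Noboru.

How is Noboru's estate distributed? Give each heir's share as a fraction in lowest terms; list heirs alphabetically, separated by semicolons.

Akira 1/48; Daichi 1/12; Fumio 1/8; Hana 1/12; Haruki 1/48; Junko 1/12; Kenji 1/12; Midori 1/48; Ryo 1/12; Satoshi 1/8; Takeshi 1/4; Yoshiko 1/48

There is no surviving spouse, so the entire estate passes to Noboru's descendants per stirpes.
The estate is divided into 4 equal shares of 1/4 among Isamu, Emiko, Yori, Takeshi.
Isamu predeceased; the 1/4 allotted to Isamu's branch passes to Isamu's issue by representation.
Kaede's line is the sole branch at this level, so the full 1/4 passes to Kaede's issue by representation.
The 1/4 is divided into 3 equal shares of 1/12 among Junko, Hana, Daichi.
Junko is living and takes 1/12.
Hana is living and takes 1/12.
Daichi is living and takes 1/12.
Emiko predeceased; the 1/4 allotted to Emiko's branch passes to Emiko's issue by representation.
The 1/4 is divided into 3 equal shares of 1/12 among Ryo, Kenji, Chiyo.
Ryo is living and takes 1/12.
Kenji is living and takes 1/12.
Chiyo predeceased; the 1/12 allotted to Chiyo's branch passes to Chiyo's issue by representation.
The 1/12 is divided into 4 equal shares of 1/48 among Midori, Akira, Haruki, Yoshiko.
Midori is living and takes 1/48.
Akira is living and takes 1/48.
Haruki is living and takes 1/48.
Yoshiko is living and takes 1/48.
Yori predeceased; the 1/4 allotted to Yori's branch passes to Yori's issue by representation.
The 1/4 is divided into 2 equal shares of 1/8 among Satoshi, Fumio.
Satoshi is living and takes 1/8.
Fumio is living and takes 1/8.
Takeshi is living and takes 1/4.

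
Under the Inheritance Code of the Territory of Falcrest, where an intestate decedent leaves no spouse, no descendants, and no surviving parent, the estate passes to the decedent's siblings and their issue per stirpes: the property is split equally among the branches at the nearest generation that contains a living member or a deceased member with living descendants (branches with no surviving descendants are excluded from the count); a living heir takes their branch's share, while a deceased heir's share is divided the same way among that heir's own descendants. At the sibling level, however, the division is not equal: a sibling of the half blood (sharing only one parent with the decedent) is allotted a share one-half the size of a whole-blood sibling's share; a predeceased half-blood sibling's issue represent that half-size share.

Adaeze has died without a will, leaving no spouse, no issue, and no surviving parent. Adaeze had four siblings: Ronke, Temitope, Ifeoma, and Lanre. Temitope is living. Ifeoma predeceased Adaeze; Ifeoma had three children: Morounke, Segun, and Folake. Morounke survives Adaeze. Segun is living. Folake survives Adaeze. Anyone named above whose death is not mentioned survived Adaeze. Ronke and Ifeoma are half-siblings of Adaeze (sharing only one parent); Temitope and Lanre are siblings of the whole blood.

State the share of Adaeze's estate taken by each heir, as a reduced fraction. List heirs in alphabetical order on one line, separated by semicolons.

No spouse, descendants, or parent survives, so the estate passes to Adaeze's siblings per stirpes.
Half-blood siblings count for one-half the weight of whole-blood siblings at the initial division.
Dividing 1 in proportion to weights (total weight 3): Ronke (weight 1/2) → 1/6; Temitope (weight 1) → 1/3; Ifeoma (weight 1/2) → 1/6; Lanre (weight 1) → 1/3.
Ronke is living and takes 1/6.
Temitope is living and takes 1/3.
Ifeoma predeceased; the 1/6 allotted to Ifeoma's branch passes to Ifeoma's issue by representation.
The 1/6 is divided into 3 equal shares of 1/18 among Morounke, Segun, Folake.
Morounke is living and takes 1/18.
Segun is living and takes 1/18.
Folake is living and takes 1/18.
Lanre is living and takes 1/3.

Folake 1/18; Lanre 1/3; Morounke 1/18; Ronke 1/6; Segun 1/18; Temitope 1/3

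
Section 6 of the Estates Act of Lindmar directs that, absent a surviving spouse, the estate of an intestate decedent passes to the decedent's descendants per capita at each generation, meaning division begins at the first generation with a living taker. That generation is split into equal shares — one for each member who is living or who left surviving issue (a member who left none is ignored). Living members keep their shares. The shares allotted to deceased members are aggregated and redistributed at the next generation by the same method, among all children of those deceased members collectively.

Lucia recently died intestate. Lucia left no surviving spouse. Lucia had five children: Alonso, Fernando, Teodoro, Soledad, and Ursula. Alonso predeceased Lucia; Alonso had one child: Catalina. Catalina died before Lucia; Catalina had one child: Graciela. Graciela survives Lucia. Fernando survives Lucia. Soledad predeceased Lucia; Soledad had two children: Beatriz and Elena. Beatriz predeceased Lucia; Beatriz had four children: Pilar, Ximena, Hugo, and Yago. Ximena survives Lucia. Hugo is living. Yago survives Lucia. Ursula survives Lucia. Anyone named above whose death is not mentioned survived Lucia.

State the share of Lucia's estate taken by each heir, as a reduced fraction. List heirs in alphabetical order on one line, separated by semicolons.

There is no surviving spouse, so the entire estate passes to Lucia's descendants per capita at each generation.
At generation 1 (Alonso, Fernando, Teodoro, Soledad, Ursula) there are 5 shares of (1)/5 = 1/5 each.
Living: Fernando, Teodoro, and Ursula — each takes 1/5.
Deceased: Alonso and Soledad. Their combined 2/5 is pooled and carried to generation 2.
At generation 2 (Catalina, Beatriz, Elena) there are 3 shares of (2/5)/3 = 2/15 each.
Living: Elena — each takes 2/15.
Deceased: Catalina and Beatriz. Their combined 4/15 is pooled and carried to generation 3.
At generation 3 (Graciela, Pilar, Ximena, Hugo, Yago) there are 5 shares of (4/15)/5 = 4/75 each.
Living: Graciela, Pilar, Ximena, Hugo, and Yago — each takes 4/75.

Elena 2/15; Fernando 1/5; Graciela 4/75; Hugo 4/75; Pilar 4/75; Teodoro 1/5; Ursula 1/5; Ximena 4/75; Yago 4/75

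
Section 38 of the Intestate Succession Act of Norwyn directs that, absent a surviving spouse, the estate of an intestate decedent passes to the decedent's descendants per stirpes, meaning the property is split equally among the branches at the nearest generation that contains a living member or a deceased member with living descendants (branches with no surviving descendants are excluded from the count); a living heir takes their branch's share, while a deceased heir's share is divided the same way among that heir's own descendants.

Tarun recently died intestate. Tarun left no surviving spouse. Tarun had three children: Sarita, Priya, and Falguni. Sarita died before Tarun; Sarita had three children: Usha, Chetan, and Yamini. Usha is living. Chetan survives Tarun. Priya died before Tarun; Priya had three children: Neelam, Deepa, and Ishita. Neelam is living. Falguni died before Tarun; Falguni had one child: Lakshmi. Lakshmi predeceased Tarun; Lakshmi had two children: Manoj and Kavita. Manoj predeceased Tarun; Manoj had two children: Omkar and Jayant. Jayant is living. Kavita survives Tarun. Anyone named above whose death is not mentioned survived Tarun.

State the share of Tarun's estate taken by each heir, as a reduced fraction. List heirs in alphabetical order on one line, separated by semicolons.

There is no surviving spouse, so the entire estate passes to Tarun's descendants per stirpes.
The estate is divided into 3 equal shares of 1/3 among Sarita, Priya, Falguni.
Sarita predeceased; the 1/3 allotted to Sarita's branch passes to Sarita's issue by representation.
The 1/3 is divided into 3 equal shares of 1/9 among Usha, Chetan, Yamini.
Usha is living and takes 1/9.
Chetan is living and takes 1/9.
Yamini is living and takes 1/9.
Priya predeceased; the 1/3 allotted to Priya's branch passes to Priya's issue by representation.
The 1/3 is divided into 3 equal shares of 1/9 among Neelam, Deepa, Ishita.
Neelam is living and takes 1/9.
Deepa is living and takes 1/9.
Ishita is living and takes 1/9.
Falguni predeceased; the 1/3 allotted to Falguni's branch passes to Falguni's issue by representation.
Lakshmi's line is the sole branch at this level, so the full 1/3 passes to Lakshmi's issue by representation.
The 1/3 is divided into 2 equal shares of 1/6 among Manoj, Kavita.
Manoj predeceased; the 1/6 allotted to Manoj's branch passes to Manoj's issue by representation.
The 1/6 is divided into 2 equal shares of 1/12 among Omkar, Jayant.
Omkar is living and takes 1/12.
Jayant is living and takes 1/12.
Kavita is living and takes 1/6.

Chetan 1/9; Deepa 1/9; Ishita 1/9; Jayant 1/12; Kavita 1/6; Neelam 1/9; Omkar 1/12; Usha 1/9; Yamini 1/9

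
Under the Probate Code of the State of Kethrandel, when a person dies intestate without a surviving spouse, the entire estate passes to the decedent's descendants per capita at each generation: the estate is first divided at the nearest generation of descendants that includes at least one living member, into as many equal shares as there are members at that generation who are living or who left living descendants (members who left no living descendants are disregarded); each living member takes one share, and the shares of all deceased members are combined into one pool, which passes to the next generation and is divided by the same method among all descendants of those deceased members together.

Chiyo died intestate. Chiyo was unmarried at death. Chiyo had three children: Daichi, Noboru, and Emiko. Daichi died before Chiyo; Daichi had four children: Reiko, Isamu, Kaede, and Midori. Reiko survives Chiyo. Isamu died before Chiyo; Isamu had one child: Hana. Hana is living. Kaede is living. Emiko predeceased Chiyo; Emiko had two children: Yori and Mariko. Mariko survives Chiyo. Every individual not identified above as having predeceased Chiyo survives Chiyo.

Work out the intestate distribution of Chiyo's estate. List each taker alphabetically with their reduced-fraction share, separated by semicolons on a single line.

Hana 1/9; Kaede 1/9; Mariko 1/9; Midori 1/9; Noboru 1/3; Reiko 1/9; Yori 1/9

There is no surviving spouse, so the entire estate passes to Chiyo's descendants per capita at each generation.
At generation 1 (Daichi, Noboru, Emiko) there are 3 shares of (1)/3 = 1/3 each.
Living: Noboru — each takes 1/3.
Deceased: Daichi and Emiko. Their combined 2/3 is pooled and carried to generation 2.
At generation 2 (Reiko, Isamu, Kaede, Midori, Yori, Mariko) there are 6 shares of (2/3)/6 = 1/9 each.
Living: Reiko, Kaede, Midori, Yori, and Mariko — each takes 1/9.
Deceased: Isamu. That 1/9 share is carried to generation 3.
At generation 3 (Hana) there are 1 shares of (1/9)/1 = 1/9 each.
Living: Hana — each takes 1/9.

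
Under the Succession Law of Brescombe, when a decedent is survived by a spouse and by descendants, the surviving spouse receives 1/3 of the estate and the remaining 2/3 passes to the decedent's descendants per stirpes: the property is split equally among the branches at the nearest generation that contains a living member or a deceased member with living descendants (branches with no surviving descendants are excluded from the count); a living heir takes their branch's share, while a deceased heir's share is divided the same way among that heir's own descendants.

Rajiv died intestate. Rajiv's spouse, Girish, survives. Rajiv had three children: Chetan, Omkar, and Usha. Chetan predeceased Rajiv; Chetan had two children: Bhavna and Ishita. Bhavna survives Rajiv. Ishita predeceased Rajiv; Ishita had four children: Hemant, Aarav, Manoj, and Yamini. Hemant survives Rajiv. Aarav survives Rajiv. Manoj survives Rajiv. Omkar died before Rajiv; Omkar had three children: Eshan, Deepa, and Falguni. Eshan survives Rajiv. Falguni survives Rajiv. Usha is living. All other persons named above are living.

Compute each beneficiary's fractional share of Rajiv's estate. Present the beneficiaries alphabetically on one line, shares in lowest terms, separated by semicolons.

Aarav 1/36; Bhavna 1/9; Deepa 2/27; Eshan 2/27; Falguni 2/27; Girish 1/3; Hemant 1/36; Manoj 1/36; Usha 2/9; Yamini 1/36

Girish, as surviving spouse, takes 1/3.
The remaining 2/3 passes to Rajiv's descendants per stirpes.
The 2/3 is divided into 3 equal shares of 2/9 among Chetan, Omkar, Usha.
Chetan predeceased; the 2/9 allotted to Chetan's branch passes to Chetan's issue by representation.
The 2/9 is divided into 2 equal shares of 1/9 among Bhavna, Ishita.
Bhavna is living and takes 1/9.
Ishita predeceased; the 1/9 allotted to Ishita's branch passes to Ishita's issue by representation.
The 1/9 is divided into 4 equal shares of 1/36 among Hemant, Aarav, Manoj, Yamini.
Hemant is living and takes 1/36.
Aarav is living and takes 1/36.
Manoj is living and takes 1/36.
Yamini is living and takes 1/36.
Omkar predeceased; the 2/9 allotted to Omkar's branch passes to Omkar's issue by representation.
The 2/9 is divided into 3 equal shares of 2/27 among Eshan, Deepa, Falguni.
Eshan is living and takes 2/27.
Deepa is living and takes 2/27.
Falguni is living and takes 2/27.
Usha is living and takes 2/9.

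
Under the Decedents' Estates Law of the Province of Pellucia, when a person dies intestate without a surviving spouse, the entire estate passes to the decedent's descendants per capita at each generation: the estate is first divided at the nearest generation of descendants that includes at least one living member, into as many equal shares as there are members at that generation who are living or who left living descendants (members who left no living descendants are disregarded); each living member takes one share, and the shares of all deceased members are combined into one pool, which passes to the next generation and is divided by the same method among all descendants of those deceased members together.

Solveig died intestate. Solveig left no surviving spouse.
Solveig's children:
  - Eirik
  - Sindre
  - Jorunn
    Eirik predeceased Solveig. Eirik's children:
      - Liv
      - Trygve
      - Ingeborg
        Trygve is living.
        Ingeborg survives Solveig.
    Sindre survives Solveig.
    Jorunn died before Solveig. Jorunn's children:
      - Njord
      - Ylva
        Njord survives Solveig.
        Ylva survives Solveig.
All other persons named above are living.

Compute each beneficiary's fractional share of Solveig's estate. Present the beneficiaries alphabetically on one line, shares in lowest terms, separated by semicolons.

Ingeborg 2/15; Liv 2/15; Njord 2/15; Sindre 1/3; Trygve 2/15; Ylva 2/15

There is no surviving spouse, so the entire estate passes to Solveig's descendants per capita at each generation.
At generation 1 (Eirik, Sindre, Jorunn) there are 3 shares of (1)/3 = 1/3 each.
Living: Sindre — each takes 1/3.
Deceased: Eirik and Jorunn. Their combined 2/3 is pooled and carried to generation 2.
At generation 2 (Liv, Trygve, Ingeborg, Njord, Ylva) there are 5 shares of (2/3)/5 = 2/15 each.
Living: Liv, Trygve, Ingeborg, Njord, and Ylva — each takes 2/15.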